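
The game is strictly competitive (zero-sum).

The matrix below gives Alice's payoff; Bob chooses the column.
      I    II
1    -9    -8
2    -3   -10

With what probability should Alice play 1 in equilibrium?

Row minima are -9 and -10, so Alice's maximin is -9; column maxima are -3 and -8, so Bob's minimax is -8. These differ, so the equilibrium is in mixed strategies.
Let Alice play 1 with probability p. Bob is indifferent when −9p − 3(1−p) = −8p − 10(1−p), giving p = 7/8.

7/8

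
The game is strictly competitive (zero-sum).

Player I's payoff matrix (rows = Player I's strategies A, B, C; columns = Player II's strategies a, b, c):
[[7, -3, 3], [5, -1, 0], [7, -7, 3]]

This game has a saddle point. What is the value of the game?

-1

Row minima: -3, -1, -7 → Player I's maximin is -1.
Column maxima: 7, -1, 3 → Player II's minimax is -1.
They coincide at (B, b), so the value is -1.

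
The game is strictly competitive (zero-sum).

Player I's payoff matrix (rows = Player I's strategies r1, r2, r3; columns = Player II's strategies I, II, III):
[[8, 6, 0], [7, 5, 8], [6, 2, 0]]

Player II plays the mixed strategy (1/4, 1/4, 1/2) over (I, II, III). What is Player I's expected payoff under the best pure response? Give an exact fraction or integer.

r1: (8)·(1/4) + (6)·(1/4) + (0)·(1/2) = 7/2.
r2: (7)·(1/4) + (5)·(1/4) + (8)·(1/2) = 7.
r3: (6)·(1/4) + (2)·(1/4) + (0)·(1/2) = 2.
The best pure response is r2 with expected payoff 7.

7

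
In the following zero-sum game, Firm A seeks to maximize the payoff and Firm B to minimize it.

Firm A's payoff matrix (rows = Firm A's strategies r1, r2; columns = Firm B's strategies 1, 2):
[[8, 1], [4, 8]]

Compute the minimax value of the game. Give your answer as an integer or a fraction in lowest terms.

Row minima are 1 and 4, so Firm A's maximin is 4; column maxima are 8 and 8, so Firm B's minimax is 8. These differ, so the equilibrium is in mixed strategies.
Let Firm A play r1 with probability p. Firm B is indifferent when 8p + 4(1−p) = p + 8(1−p), giving p = 4/11.
Let Firm B play 1 with probability q. Firm A is indifferent when 8q + (1−q) = 4q + 8(1−q), giving q = 7/11.
The value is 8·(7/11) + (1)·(4/11) = 60/11.

60/11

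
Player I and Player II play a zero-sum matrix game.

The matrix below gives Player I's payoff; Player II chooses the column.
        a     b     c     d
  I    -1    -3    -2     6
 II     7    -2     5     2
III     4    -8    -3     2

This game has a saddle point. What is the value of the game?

-2

Row minima: -3, -2, -8 → Player I's maximin is -2.
Column maxima: 7, -2, 5, 6 → Player II's minimax is -2.
They coincide at (II, b), so the value is -2.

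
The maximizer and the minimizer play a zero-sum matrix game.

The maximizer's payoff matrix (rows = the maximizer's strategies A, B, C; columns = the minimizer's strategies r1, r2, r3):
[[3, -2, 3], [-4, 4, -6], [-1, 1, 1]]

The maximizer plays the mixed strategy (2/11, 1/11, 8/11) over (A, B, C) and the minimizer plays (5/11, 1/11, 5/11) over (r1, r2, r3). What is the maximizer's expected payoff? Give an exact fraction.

Against (5/11, 1/11, 5/11), each row's expected payoff is A: 28/11; B: -46/11; C: 1/11.
Taking the (2/11, 1/11, 8/11)-weighted average: (2/11)·(28/11) + (1/11)·(-46/11) + (8/11)·(1/11) = 18/121.

18/121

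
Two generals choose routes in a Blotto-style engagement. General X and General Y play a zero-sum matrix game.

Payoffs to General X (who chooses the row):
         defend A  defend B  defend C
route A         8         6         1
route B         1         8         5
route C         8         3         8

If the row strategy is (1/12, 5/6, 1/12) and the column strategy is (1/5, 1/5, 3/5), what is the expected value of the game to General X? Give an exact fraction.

73/15

Against (1/5, 1/5, 3/5), each row's expected payoff is route A: 17/5; route B: 24/5; route C: 7.
Taking the (1/12, 5/6, 1/12)-weighted average: (1/12)·(17/5) + (5/6)·(24/5) + (1/12)·(7) = 73/15.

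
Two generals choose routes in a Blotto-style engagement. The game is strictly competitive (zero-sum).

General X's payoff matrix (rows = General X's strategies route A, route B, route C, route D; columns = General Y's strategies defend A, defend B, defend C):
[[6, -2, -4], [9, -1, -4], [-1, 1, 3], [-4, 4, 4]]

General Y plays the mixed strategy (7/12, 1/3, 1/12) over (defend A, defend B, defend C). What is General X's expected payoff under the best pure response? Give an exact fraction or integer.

route A: (6)·(7/12) + (-2)·(1/3) + (-4)·(1/12) = 5/2.
route B: (9)·(7/12) + (-1)·(1/3) + (-4)·(1/12) = 55/12.
route C: (-1)·(7/12) + (1)·(1/3) + (3)·(1/12) = 0.
route D: (-4)·(7/12) + (4)·(1/3) + (4)·(1/12) = -2/3.
The best pure response is route B with expected payoff 55/12.

55/12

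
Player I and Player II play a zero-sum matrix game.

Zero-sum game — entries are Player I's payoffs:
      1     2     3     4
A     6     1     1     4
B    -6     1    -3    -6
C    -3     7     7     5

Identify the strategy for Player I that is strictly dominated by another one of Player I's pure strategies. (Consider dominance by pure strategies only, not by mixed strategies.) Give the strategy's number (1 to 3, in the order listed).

2

Compare B with C: -3 > -6, 7 > 1, 7 > -3, 5 > -6.
So C strictly dominates B for Player I; B is strictly dominated.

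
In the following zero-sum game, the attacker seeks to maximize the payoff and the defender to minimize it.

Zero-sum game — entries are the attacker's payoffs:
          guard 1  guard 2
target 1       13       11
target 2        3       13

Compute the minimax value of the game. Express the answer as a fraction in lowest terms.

34/3

Row minima are 11 and 3, so the attacker's maximin is 11; column maxima are 13 and 13, so the defender's minimax is 13. These differ, so the equilibrium is in mixed strategies.
Let the attacker play target 1 with probability p. The defender is indifferent when 13p + 3(1−p) = 11p + 13(1−p), giving p = 5/6.
Let the defender play guard 1 with probability q. The attacker is indifferent when 13q + 11(1−q) = 3q + 13(1−q), giving q = 1/6.
The value is 13·(1/6) + (11)·(5/6) = 34/3.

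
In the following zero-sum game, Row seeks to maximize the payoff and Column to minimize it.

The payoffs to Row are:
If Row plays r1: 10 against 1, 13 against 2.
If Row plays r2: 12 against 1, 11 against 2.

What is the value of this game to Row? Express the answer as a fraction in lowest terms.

Row minima are 10 and 11, so Row's maximin is 11; column maxima are 12 and 13, so Column's minimax is 12. These differ, so the equilibrium is in mixed strategies.
Let Row play r1 with probability p. Column is indifferent when 10p + 12(1−p) = 13p + 11(1−p), giving p = 1/4.
Let Column play 1 with probability q. Row is indifferent when 10q + 13(1−q) = 12q + 11(1−q), giving q = 1/2.
The value is 10·(1/2) + (13)·(1/2) = 23/2.

23/2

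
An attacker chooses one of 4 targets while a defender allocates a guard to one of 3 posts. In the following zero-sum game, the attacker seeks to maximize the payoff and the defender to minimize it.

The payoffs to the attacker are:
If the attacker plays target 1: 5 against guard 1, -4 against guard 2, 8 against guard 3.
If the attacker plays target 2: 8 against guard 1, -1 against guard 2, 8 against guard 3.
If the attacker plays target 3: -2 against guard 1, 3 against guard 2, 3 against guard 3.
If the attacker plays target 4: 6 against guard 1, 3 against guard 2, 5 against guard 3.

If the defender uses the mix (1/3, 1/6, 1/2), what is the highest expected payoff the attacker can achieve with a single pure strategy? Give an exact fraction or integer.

target 1: (5)·(1/3) + (-4)·(1/6) + (8)·(1/2) = 5.
target 2: (8)·(1/3) + (-1)·(1/6) + (8)·(1/2) = 13/2.
target 3: (-2)·(1/3) + (3)·(1/6) + (3)·(1/2) = 4/3.
target 4: (6)·(1/3) + (3)·(1/6) + (5)·(1/2) = 5.
The best pure response is target 2 with expected payoff 13/2.

13/2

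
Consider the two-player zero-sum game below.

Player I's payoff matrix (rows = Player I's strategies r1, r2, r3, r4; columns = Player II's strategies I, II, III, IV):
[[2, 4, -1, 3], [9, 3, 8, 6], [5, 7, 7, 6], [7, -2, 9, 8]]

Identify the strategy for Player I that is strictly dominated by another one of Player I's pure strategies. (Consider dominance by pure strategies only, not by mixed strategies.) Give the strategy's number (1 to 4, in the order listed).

1

Compare r1 with r3: 5 > 2, 7 > 4, 7 > -1, 6 > 3.
So r3 strictly dominates r1 for Player I; r1 is strictly dominated.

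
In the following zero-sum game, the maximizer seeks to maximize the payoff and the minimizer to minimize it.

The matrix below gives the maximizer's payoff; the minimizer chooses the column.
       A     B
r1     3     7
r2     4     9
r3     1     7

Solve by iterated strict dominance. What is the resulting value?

Row r3 is strictly dominated by row r2 (4>1, 9>7); eliminate r3.
Column B is strictly dominated by A for the minimizer (3<7, 4<9); eliminate B.
Row r1 is strictly dominated by row r2 (4>3); eliminate r1.
Only (r2, A) remains, with payoff 4.

4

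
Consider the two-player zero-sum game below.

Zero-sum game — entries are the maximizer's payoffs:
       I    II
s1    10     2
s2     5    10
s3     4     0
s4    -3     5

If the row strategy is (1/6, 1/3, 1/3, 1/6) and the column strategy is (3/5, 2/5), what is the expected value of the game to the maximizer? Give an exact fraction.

43/10

Against (3/5, 2/5), each row's expected payoff is s1: 34/5; s2: 7; s3: 12/5; s4: 1/5.
Taking the (1/6, 1/3, 1/3, 1/6)-weighted average: (1/6)·(34/5) + (1/3)·(7) + (1/3)·(12/5) + (1/6)·(1/5) = 43/10.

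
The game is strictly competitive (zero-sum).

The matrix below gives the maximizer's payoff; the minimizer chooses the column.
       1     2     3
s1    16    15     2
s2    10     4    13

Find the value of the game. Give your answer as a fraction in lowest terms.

Column 1 is strictly dominated by 2 for the minimizer (it gives the maximizer more in every row).
The remaining 2×2 game on (s1, s2) × (2, 3) has no saddle point. Let the maximizer play s1 with probability p; indifference gives 15p + 4(1−p) = 2p + 13(1−p), so p = 9/22.
Similarly the minimizer's optimal q on 2 is 1/2, and the value is 15·(1/2) + (2)·(1/2) = 17/2.

17/2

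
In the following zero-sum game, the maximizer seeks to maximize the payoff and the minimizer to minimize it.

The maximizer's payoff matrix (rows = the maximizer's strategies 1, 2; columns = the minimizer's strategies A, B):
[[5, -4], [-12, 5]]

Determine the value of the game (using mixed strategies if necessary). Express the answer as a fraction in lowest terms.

Row minima are -4 and -12, so the maximizer's maximin is -4; column maxima are 5 and 5, so the minimizer's minimax is 5. These differ, so the equilibrium is in mixed strategies.
Let the maximizer play 1 with probability p. The minimizer is indifferent when 5p − 12(1−p) = −4p + 5(1−p), giving p = 17/26.
Let the minimizer play A with probability q. The maximizer is indifferent when 5q − 4(1−q) = −12q + 5(1−q), giving q = 9/26.
The value is 5·(9/26) + (-4)·(17/26) = -23/26.

-23/26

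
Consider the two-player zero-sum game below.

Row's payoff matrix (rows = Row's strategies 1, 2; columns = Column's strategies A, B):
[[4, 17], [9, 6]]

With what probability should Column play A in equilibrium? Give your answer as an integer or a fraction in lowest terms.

11/16

Row minima are 4 and 6, so Row's maximin is 6; column maxima are 9 and 17, so Column's minimax is 9. These differ, so the equilibrium is in mixed strategies.
Let Column play A with probability q. Row is indifferent when 4q + 17(1−q) = 9q + 6(1−q), giving q = 11/16.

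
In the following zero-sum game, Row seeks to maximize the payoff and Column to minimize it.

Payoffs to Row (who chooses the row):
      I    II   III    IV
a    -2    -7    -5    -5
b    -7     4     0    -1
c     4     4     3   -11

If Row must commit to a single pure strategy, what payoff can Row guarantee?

The worst-case payoff for each row is a: -7, b: -7, c: -11.
The best of these is -7.

-7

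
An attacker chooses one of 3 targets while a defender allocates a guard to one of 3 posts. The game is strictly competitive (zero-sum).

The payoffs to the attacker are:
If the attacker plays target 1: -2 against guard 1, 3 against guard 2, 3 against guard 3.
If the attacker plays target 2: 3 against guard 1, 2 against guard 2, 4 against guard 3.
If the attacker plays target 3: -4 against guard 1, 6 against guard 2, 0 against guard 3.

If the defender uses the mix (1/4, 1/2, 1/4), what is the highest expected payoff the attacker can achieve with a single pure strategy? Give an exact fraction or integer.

11/4

target 1: (-2)·(1/4) + (3)·(1/2) + (3)·(1/4) = 7/4.
target 2: (3)·(1/4) + (2)·(1/2) + (4)·(1/4) = 11/4.
target 3: (-4)·(1/4) + (6)·(1/2) + (0)·(1/4) = 2.
The best pure response is target 2 with expected payoff 11/4.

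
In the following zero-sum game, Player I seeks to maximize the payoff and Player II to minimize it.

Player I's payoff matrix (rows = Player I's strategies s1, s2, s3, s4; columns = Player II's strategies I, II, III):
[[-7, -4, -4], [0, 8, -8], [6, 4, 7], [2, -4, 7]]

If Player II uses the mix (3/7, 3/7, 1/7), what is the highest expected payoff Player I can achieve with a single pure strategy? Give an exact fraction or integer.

37/7

s1: (-7)·(3/7) + (-4)·(3/7) + (-4)·(1/7) = -37/7.
s2: (0)·(3/7) + (8)·(3/7) + (-8)·(1/7) = 16/7.
s3: (6)·(3/7) + (4)·(3/7) + (7)·(1/7) = 37/7.
s4: (2)·(3/7) + (-4)·(3/7) + (7)·(1/7) = 1/7.
The best pure response is s3 with expected payoff 37/7.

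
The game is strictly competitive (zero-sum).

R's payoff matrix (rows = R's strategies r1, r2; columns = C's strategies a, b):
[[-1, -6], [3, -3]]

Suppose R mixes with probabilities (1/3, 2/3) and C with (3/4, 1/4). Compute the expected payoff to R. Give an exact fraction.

Against (3/4, 1/4), each row's expected payoff is r1: -9/4; r2: 3/2.
Taking the (1/3, 2/3)-weighted average: (1/3)·(-9/4) + (2/3)·(3/2) = 1/4.

1/4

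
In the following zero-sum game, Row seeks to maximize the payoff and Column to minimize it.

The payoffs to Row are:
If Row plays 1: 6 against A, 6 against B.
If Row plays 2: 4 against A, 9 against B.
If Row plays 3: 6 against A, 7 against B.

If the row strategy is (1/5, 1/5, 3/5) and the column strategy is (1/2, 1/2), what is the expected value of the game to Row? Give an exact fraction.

32/5

Against (1/2, 1/2), each row's expected payoff is 1: 6; 2: 13/2; 3: 13/2.
Taking the (1/5, 1/5, 3/5)-weighted average: (1/5)·(6) + (1/5)·(13/2) + (3/5)·(13/2) = 32/5.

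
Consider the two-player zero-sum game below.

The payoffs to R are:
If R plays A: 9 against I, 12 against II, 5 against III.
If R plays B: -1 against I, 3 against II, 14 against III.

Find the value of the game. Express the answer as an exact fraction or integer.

131/19

Column II is strictly dominated by I for C (it gives R more in every row).
The remaining 2×2 game on (A, B) × (I, III) has no saddle point. Let R play A with probability p; indifference gives 9p − (1−p) = 5p + 14(1−p), so p = 15/19.
Similarly C's optimal q on I is 9/19, and the value is 9·(9/19) + (5)·(10/19) = 131/19.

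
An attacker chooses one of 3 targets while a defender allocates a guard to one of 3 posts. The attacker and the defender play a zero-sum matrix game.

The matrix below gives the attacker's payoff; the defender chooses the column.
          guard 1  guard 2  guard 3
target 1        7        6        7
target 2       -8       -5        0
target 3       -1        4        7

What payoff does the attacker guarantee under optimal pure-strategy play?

Row minima: 6, -8, -1 → the attacker's maximin is 6.
Column maxima: 7, 6, 7 → the defender's minimax is 6.
They coincide at (target 1, guard 2), so the value is 6.

6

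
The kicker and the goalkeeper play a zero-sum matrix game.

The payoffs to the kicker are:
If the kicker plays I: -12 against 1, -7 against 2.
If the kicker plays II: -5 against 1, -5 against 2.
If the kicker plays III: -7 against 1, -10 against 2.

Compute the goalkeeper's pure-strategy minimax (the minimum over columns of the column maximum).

The worst case (largest entry) in each column is 1: -5, 2: -5.
The best (smallest) of these is -5.

-5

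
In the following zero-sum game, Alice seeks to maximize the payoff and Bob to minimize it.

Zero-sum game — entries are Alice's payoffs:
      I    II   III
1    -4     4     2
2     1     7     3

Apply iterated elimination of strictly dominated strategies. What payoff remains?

Column II is strictly dominated by I for Bob (-4<4, 1<7); eliminate II.
Row 1 is strictly dominated by row 2 (1>-4, 3>2); eliminate 1.
Column III is strictly dominated by I for Bob (1<3); eliminate III.
Only (2, I) remains, with payoff 1.

1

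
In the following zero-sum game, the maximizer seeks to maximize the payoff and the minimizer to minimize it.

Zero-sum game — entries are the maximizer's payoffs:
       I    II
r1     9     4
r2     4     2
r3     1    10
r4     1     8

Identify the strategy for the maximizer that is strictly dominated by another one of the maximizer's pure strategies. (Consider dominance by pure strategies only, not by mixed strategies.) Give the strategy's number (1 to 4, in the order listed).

2

Compare r2 with r1: 9 > 4, 4 > 2.
So r1 strictly dominates r2 for the maximizer; r2 is strictly dominated.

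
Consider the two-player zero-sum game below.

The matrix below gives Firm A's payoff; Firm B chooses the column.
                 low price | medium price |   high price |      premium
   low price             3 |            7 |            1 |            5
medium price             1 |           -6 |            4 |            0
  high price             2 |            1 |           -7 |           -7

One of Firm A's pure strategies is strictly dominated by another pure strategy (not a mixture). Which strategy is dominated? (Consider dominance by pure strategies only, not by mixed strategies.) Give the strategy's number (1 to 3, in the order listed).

Compare high price with low price: 3 > 2, 7 > 1, 1 > -7, 5 > -7.
So low price strictly dominates high price for Firm A; high price is strictly dominated.

3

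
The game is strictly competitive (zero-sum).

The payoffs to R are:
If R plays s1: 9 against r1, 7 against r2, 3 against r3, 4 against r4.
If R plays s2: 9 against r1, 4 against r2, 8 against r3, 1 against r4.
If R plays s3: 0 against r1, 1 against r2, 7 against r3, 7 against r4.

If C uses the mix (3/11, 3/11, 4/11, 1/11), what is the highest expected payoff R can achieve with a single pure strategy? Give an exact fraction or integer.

s1: (9)·(3/11) + (7)·(3/11) + (3)·(4/11) + (4)·(1/11) = 64/11.
s2: (9)·(3/11) + (4)·(3/11) + (8)·(4/11) + (1)·(1/11) = 72/11.
s3: (0)·(3/11) + (1)·(3/11) + (7)·(4/11) + (7)·(1/11) = 38/11.
The best pure response is s2 with expected payoff 72/11.

72/11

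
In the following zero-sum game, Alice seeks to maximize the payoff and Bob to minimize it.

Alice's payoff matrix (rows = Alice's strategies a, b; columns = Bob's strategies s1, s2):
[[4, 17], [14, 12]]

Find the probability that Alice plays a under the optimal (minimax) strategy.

2/15

Row minima are 4 and 12, so Alice's maximin is 12; column maxima are 14 and 17, so Bob's minimax is 14. These differ, so the equilibrium is in mixed strategies.
Let Alice play a with probability p. Bob is indifferent when 4p + 14(1−p) = 17p + 12(1−p), giving p = 2/15.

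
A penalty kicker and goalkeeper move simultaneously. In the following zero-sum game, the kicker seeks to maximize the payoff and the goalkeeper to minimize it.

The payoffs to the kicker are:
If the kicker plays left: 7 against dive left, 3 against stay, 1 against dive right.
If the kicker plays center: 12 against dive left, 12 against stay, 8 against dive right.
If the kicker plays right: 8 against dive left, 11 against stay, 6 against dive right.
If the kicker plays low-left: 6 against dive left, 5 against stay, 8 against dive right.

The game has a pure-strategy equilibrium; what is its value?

Row minima: 1, 8, 6, 5 → the kicker's maximin is 8.
Column maxima: 12, 12, 8 → the goalkeeper's minimax is 8.
They coincide at (center, dive right), so the value is 8.

8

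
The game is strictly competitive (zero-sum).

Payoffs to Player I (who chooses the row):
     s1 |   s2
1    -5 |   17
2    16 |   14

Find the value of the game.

Row minima are -5 and 14, so Player I's maximin is 14; column maxima are 16 and 17, so Player II's minimax is 16. These differ, so the equilibrium is in mixed strategies.
Let Player I play 1 with probability p. Player II is indifferent when −5p + 16(1−p) = 17p + 14(1−p), giving p = 1/12.
Let Player II play s1 with probability q. Player I is indifferent when −5q + 17(1−q) = 16q + 14(1−q), giving q = 1/8.
The value is -5·(1/8) + (17)·(7/8) = 57/4.

57/4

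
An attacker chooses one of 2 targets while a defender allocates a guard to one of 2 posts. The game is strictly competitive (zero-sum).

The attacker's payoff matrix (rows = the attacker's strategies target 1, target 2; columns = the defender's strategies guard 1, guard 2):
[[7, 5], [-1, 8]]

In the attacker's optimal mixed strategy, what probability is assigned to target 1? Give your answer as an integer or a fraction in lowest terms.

Row minima are 5 and -1, so the attacker's maximin is 5; column maxima are 7 and 8, so the defender's minimax is 7. These differ, so the equilibrium is in mixed strategies.
Let the attacker play target 1 with probability p. The defender is indifferent when 7p − (1−p) = 5p + 8(1−p), giving p = 9/11.

9/11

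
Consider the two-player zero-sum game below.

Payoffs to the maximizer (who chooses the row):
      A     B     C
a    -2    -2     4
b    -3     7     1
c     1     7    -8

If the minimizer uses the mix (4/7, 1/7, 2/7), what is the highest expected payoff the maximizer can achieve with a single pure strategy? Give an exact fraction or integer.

-2/7

a: (-2)·(4/7) + (-2)·(1/7) + (4)·(2/7) = -2/7.
b: (-3)·(4/7) + (7)·(1/7) + (1)·(2/7) = -3/7.
c: (1)·(4/7) + (7)·(1/7) + (-8)·(2/7) = -5/7.
The best pure response is a with expected payoff -2/7.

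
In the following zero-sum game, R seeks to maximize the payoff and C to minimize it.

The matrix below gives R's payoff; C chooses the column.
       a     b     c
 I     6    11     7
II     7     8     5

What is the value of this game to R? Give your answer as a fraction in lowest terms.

Column b is strictly dominated by c for C (it gives R more in every row).
The remaining 2×2 game on (I, II) × (a, c) has no saddle point. Let R play I with probability p; indifference gives 6p + 7(1−p) = 7p + 5(1−p), so p = 2/3.
Similarly C's optimal q on a is 2/3, and the value is 6·(2/3) + (7)·(1/3) = 19/3.

19/3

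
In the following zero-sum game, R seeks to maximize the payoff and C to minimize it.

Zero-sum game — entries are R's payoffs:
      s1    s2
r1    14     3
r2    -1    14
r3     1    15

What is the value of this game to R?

207/25

Row r2 is strictly dominated by row r3, so R never plays it.
The remaining 2×2 game on (r1, r3) × (s1, s2) has no saddle point. Let R play r1 with probability p; indifference gives 14p + (1−p) = 3p + 15(1−p), so p = 14/25.
Similarly C's optimal q on s1 is 12/25, and the value is 14·(12/25) + (3)·(13/25) = 207/25.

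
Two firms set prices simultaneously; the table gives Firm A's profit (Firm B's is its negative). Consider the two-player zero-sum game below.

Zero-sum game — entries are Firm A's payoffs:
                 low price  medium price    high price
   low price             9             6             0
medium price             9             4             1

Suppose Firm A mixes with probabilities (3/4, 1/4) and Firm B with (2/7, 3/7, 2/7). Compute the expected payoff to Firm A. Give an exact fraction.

5

Against (2/7, 3/7, 2/7), each row's expected payoff is low price: 36/7; medium price: 32/7.
Taking the (3/4, 1/4)-weighted average: (3/4)·(36/7) + (1/4)·(32/7) = 5.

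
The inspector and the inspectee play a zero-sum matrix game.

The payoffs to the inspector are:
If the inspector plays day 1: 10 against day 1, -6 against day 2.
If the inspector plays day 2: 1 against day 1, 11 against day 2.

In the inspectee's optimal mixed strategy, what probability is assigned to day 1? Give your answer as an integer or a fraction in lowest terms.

Row minima are -6 and 1, so the inspector's maximin is 1; column maxima are 10 and 11, so the inspectee's minimax is 10. These differ, so the equilibrium is in mixed strategies.
Let the inspectee play day 1 with probability q. The inspector is indifferent when 10q − 6(1−q) = q + 11(1−q), giving q = 17/26.

17/26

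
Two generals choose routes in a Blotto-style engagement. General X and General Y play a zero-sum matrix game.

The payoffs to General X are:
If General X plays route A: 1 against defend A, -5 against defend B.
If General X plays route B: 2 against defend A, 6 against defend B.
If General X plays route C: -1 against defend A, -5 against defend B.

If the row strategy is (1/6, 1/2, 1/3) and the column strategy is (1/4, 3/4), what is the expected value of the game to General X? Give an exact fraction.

7/12

Against (1/4, 3/4), each row's expected payoff is route A: -7/2; route B: 5; route C: -4.
Taking the (1/6, 1/2, 1/3)-weighted average: (1/6)·(-7/2) + (1/2)·(5) + (1/3)·(-4) = 7/12.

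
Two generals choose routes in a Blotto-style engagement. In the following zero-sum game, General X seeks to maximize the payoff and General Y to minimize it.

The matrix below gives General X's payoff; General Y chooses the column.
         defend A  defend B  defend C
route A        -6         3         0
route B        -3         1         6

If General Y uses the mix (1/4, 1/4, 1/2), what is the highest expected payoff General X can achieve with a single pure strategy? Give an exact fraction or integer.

route A: (-6)·(1/4) + (3)·(1/4) + (0)·(1/2) = -3/4.
route B: (-3)·(1/4) + (1)·(1/4) + (6)·(1/2) = 5/2.
The best pure response is route B with expected payoff 5/2.

5/2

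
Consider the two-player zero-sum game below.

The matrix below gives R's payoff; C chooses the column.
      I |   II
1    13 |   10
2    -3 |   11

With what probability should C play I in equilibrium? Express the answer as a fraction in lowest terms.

1/17

Row minima are 10 and -3, so R's maximin is 10; column maxima are 13 and 11, so C's minimax is 11. These differ, so the equilibrium is in mixed strategies.
Let C play I with probability q. R is indifferent when 13q + 10(1−q) = −3q + 11(1−q), giving q = 1/17.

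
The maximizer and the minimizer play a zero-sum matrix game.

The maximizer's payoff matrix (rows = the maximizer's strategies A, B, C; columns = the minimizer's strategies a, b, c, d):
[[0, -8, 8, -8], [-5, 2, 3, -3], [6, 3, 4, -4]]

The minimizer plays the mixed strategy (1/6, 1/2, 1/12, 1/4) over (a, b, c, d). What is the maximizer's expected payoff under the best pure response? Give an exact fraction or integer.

A: (0)·(1/6) + (-8)·(1/2) + (8)·(1/12) + (-8)·(1/4) = -16/3.
B: (-5)·(1/6) + (2)·(1/2) + (3)·(1/12) + (-3)·(1/4) = -1/3.
C: (6)·(1/6) + (3)·(1/2) + (4)·(1/12) + (-4)·(1/4) = 11/6.
The best pure response is C with expected payoff 11/6.

11/6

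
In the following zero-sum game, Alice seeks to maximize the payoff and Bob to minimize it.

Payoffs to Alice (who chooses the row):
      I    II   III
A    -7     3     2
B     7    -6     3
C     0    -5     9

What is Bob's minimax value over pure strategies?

The worst case (largest entry) in each column is I: 7, II: 3, III: 9.
The best (smallest) of these is 3.

3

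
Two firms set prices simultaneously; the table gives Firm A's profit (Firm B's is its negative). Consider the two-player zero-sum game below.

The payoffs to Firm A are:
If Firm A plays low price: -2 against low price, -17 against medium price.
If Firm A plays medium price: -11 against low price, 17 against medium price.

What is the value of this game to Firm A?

-221/43

Row minima are -17 and -11, so Firm A's maximin is -11; column maxima are -2 and 17, so Firm B's minimax is -2. These differ, so the equilibrium is in mixed strategies.
Let Firm A play low price with probability p. Firm B is indifferent when −2p − 11(1−p) = −17p + 17(1−p), giving p = 28/43.
Let Firm B play low price with probability q. Firm A is indifferent when −2q − 17(1−q) = −11q + 17(1−q), giving q = 34/43.
The value is -2·(34/43) + (-17)·(9/43) = -221/43.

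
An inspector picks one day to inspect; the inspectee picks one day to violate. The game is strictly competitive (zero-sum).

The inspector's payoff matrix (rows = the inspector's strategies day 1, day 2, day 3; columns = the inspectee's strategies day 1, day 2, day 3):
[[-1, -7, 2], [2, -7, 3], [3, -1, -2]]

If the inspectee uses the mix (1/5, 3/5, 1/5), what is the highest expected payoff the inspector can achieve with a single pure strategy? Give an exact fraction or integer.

-2/5

day 1: (-1)·(1/5) + (-7)·(3/5) + (2)·(1/5) = -4.
day 2: (2)·(1/5) + (-7)·(3/5) + (3)·(1/5) = -16/5.
day 3: (3)·(1/5) + (-1)·(3/5) + (-2)·(1/5) = -2/5.
The best pure response is day 3 with expected payoff -2/5.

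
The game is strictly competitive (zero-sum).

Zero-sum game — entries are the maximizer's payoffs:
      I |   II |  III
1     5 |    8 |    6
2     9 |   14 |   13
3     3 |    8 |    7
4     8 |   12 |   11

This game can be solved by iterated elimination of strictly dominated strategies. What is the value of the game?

Row 3 is strictly dominated by row 2 (9>3, 14>8, 13>7); eliminate 3.
Column II is strictly dominated by I for the minimizer (5<8, 9<14, 8<12); eliminate II.
Row 4 is strictly dominated by row 2 (9>8, 13>11); eliminate 4.
Column III is strictly dominated by I for the minimizer (5<6, 9<13); eliminate III.
Row 1 is strictly dominated by row 2 (9>5); eliminate 1.
Only (2, I) remains, with payoff 9.

9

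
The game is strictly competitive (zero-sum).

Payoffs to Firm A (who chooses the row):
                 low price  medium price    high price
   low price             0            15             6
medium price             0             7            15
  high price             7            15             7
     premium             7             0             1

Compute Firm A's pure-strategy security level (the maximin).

7

The worst-case payoff for each row is low price: 0, medium price: 0, high price: 7, premium: 0.
The best of these is 7.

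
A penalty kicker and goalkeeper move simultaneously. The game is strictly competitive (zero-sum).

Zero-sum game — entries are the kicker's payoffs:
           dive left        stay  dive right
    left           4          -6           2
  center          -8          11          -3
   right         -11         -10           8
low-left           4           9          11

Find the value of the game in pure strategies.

Row minima: -6, -8, -11, 4 → the kicker's maximin is 4.
Column maxima: 4, 11, 11 → the goalkeeper's minimax is 4.
They coincide at (low-left, dive left), so the value is 4.

4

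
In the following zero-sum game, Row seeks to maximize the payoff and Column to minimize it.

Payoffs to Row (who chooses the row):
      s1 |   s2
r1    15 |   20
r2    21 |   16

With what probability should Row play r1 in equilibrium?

Row minima are 15 and 16, so Row's maximin is 16; column maxima are 21 and 20, so Column's minimax is 20. These differ, so the equilibrium is in mixed strategies.
Let Row play r1 with probability p. Column is indifferent when 15p + 21(1−p) = 20p + 16(1−p), giving p = 1/2.

1/2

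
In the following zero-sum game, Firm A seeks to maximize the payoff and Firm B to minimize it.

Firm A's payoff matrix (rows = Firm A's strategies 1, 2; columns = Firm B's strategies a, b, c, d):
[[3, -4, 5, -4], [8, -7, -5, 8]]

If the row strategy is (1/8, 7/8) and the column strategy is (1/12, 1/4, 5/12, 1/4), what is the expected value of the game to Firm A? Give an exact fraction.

-47/48

Against (1/12, 1/4, 5/12, 1/4), each row's expected payoff is 1: 1/3; 2: -7/6.
Taking the (1/8, 7/8)-weighted average: (1/8)·(1/3) + (7/8)·(-7/6) = -47/48.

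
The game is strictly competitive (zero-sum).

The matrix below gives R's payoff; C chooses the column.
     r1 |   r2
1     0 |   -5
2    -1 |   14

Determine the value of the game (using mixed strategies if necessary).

Row minima are -5 and -1, so R's maximin is -1; column maxima are 0 and 14, so C's minimax is 0. These differ, so the equilibrium is in mixed strategies.
Let R play 1 with probability p. C is indifferent when −(1−p) = −5p + 14(1−p), giving p = 3/4.
Let C play r1 with probability q. R is indifferent when −5(1−q) = −q + 14(1−q), giving q = 19/20.
The value is 0·(19/20) + (-5)·(1/20) = -1/4.

-1/4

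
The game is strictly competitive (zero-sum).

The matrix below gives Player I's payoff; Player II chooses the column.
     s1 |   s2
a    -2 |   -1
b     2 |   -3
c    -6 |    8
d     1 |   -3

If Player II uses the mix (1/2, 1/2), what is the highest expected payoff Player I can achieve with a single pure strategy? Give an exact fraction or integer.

a: (-2)·(1/2) + (-1)·(1/2) = -3/2.
b: (2)·(1/2) + (-3)·(1/2) = -1/2.
c: (-6)·(1/2) + (8)·(1/2) = 1.
d: (1)·(1/2) + (-3)·(1/2) = -1.
The best pure response is c with expected payoff 1.

1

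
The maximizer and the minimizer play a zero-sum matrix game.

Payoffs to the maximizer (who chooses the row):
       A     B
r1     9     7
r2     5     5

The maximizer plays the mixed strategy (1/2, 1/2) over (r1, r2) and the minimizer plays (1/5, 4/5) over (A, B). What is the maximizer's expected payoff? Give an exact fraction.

31/5

Against (1/5, 4/5), each row's expected payoff is r1: 37/5; r2: 5.
Taking the (1/2, 1/2)-weighted average: (1/2)·(37/5) + (1/2)·(5) = 31/5.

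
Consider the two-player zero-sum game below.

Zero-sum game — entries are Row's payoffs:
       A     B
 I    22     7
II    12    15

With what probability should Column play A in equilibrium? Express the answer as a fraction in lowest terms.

Row minima are 7 and 12, so Row's maximin is 12; column maxima are 22 and 15, so Column's minimax is 15. These differ, so the equilibrium is in mixed strategies.
Let Column play A with probability q. Row is indifferent when 22q + 7(1−q) = 12q + 15(1−q), giving q = 4/9.

4/9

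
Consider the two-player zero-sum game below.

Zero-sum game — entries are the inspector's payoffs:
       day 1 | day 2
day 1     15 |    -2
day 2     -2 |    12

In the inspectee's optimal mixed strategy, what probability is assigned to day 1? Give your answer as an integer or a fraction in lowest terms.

14/31

Row minima are -2 and -2, so the inspector's maximin is -2; column maxima are 15 and 12, so the inspectee's minimax is 12. These differ, so the equilibrium is in mixed strategies.
Let the inspectee play day 1 with probability q. The inspector is indifferent when 15q − 2(1−q) = −2q + 12(1−q), giving q = 14/31.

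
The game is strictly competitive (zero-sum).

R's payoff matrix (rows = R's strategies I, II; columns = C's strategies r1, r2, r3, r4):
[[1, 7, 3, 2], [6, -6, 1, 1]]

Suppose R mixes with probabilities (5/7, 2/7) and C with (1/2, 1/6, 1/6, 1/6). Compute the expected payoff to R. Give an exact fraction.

103/42

Against (1/2, 1/6, 1/6, 1/6), each row's expected payoff is I: 5/2; II: 7/3.
Taking the (5/7, 2/7)-weighted average: (5/7)·(5/2) + (2/7)·(7/3) = 103/42.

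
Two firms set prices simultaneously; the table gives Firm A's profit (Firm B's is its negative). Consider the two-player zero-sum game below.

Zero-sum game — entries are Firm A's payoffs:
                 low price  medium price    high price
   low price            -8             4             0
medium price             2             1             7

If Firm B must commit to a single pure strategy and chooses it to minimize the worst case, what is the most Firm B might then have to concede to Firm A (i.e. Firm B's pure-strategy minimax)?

The worst case (largest entry) in each column is low price: 2, medium price: 4, high price: 7.
The best (smallest) of these is 2.

2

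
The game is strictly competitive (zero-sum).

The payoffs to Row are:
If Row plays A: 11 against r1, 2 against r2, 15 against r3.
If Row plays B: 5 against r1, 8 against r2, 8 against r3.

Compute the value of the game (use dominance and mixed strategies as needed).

13/2

Column r3 is strictly dominated by r1 for Column (it gives Row more in every row).
The remaining 2×2 game on (A, B) × (r1, r2) has no saddle point. Let Row play A with probability p; indifference gives 11p + 5(1−p) = 2p + 8(1−p), so p = 1/4.
Similarly Column's optimal q on r1 is 1/2, and the value is 11·(1/2) + (2)·(1/2) = 13/2.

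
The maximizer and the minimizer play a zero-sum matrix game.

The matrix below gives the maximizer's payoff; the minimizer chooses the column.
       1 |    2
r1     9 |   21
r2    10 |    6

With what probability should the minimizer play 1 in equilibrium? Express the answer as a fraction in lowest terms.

15/16

Row minima are 9 and 6, so the maximizer's maximin is 9; column maxima are 10 and 21, so the minimizer's minimax is 10. These differ, so the equilibrium is in mixed strategies.
Let the minimizer play 1 with probability q. The maximizer is indifferent when 9q + 21(1−q) = 10q + 6(1−q), giving q = 15/16.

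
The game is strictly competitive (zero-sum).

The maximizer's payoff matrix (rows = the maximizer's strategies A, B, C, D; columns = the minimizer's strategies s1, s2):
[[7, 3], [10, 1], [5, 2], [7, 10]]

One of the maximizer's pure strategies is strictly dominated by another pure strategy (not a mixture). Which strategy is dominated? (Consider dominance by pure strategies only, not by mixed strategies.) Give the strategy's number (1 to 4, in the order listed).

Compare C with A: 7 > 5, 3 > 2.
So A strictly dominates C for the maximizer; C is strictly dominated.

3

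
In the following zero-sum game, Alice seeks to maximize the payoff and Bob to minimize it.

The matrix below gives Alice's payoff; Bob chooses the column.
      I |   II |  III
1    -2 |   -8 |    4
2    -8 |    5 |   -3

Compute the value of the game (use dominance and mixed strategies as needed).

-74/19

Column III is strictly dominated by I for Bob (it gives Alice more in every row).
The remaining 2×2 game on (1, 2) × (I, II) has no saddle point. Let Alice play 1 with probability p; indifference gives −2p − 8(1−p) = −8p + 5(1−p), so p = 13/19.
Similarly Bob's optimal q on I is 13/19, and the value is -2·(13/19) + (-8)·(6/19) = -74/19.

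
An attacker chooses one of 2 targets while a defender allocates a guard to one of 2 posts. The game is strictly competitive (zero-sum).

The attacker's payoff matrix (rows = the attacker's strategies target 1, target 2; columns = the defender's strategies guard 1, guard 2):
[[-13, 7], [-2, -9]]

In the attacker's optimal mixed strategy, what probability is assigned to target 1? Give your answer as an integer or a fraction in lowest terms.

Row minima are -13 and -9, so the attacker's maximin is -9; column maxima are -2 and 7, so the defender's minimax is -2. These differ, so the equilibrium is in mixed strategies.
Let the attacker play target 1 with probability p. The defender is indifferent when −13p − 2(1−p) = 7p − 9(1−p), giving p = 7/27.

7/27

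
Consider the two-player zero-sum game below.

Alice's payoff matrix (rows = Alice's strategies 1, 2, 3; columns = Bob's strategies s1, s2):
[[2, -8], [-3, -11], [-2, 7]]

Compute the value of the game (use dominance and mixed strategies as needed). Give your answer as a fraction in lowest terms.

-2/19

Row 2 is strictly dominated by row 1, so Alice never plays it.
The remaining 2×2 game on (1, 3) × (s1, s2) has no saddle point. Let Alice play 1 with probability p; indifference gives 2p − 2(1−p) = −8p + 7(1−p), so p = 9/19.
Similarly Bob's optimal q on s1 is 15/19, and the value is 2·(15/19) + (-8)·(4/19) = -2/19.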